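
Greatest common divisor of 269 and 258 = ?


269 = 1 * 258 + 11
258 = 23 * 11 + 5
11 = 2 * 5 + 1
5 = 5 * 1 + 0
GCD = 1


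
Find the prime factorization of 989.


989 / 23 = 43
43 / 43 = 1
989 = 23 × 43


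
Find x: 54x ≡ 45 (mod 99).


GCD(54, 99) = 9 divides 45
Divide: 6x ≡ 5 (mod 11)
x ≡ 10 (mod 11)


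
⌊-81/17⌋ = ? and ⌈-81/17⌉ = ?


-81/17 = -4.7647
floor = -5
ceil = -4

floor = -5, ceil = -4


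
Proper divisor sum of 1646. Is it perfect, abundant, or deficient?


Proper divisors: 1, 2, 823
Sum = 1 + 2 + 823 = 826
826 < 1646 → deficient

s(1646) = 826 (deficient)


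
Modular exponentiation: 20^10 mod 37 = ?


20^1 mod 37 = 20
20^2 mod 37 = 30
20^3 mod 37 = 8
20^4 mod 37 = 12
20^5 mod 37 = 18
20^6 mod 37 = 27
20^7 mod 37 = 22
20^8 mod 37 = 33
20^9 mod 37 = 31
20^10 mod 37 = 28


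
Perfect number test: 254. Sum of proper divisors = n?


Proper divisors of 254: 1, 2, 127
Sum = 1 + 2 + 127 = 130

No, 254 is not perfect (130 ≠ 254)


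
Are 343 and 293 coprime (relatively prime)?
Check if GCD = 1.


Euclidean algorithm:
343 = 1 * 293 + 50
293 = 5 * 50 + 43
50 = 1 * 43 + 7
43 = 6 * 7 + 1
7 = 7 * 1 + 0
GCD(343, 293) = 1

Yes, coprime (GCD = 1)


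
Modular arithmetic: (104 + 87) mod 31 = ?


104 + 87 = 191
191 mod 31 = 5


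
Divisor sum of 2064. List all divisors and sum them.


Divisors of 2064: 1, 2, 3, 4, 6, 8, 12, 16, 24, 43, 48, 86, 129, 172, 258, 344, 516, 688, 1032, 2064
Sum = 1 + 2 + 3 + 4 + 6 + 8 + 12 + 16 + 24 + 43 + 48 + 86 + 129 + 172 + 258 + 344 + 516 + 688 + 1032 + 2064 = 5456

σ(2064) = 5456


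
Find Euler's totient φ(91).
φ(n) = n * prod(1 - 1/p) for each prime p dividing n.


91 = 7 × 13
Prime factors: 7, 13
φ(91) = 91 × (1-1/7) × (1-1/13)
= 91 × 6/7 × 12/13 = 72

φ(91) = 72


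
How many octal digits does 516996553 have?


516996553 in base 8 = 3664136711
Number of digits = 10

10 digits (base 8)


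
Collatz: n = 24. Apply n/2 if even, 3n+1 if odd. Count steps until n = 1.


24 → 12 → 6 → 3 → 10 → 5 → 16 → 8 → 4 → 2 → 1
Total steps = 10

10 steps


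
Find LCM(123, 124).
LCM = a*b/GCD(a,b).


GCD(123, 124) = 1
LCM = 123*124/1 = 15252/1 = 15252

LCM = 15252


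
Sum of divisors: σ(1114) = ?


Divisors of 1114: 1, 2, 557, 1114
Sum = 1 + 2 + 557 + 1114 = 1674

σ(1114) = 1674


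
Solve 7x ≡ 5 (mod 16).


GCD(7, 16) = 1, unique solution
a^(-1) mod 16 = 7
x = 7 * 5 mod 16 = 3

x ≡ 3 (mod 16)


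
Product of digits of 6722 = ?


6 × 7 × 2 × 2 = 168


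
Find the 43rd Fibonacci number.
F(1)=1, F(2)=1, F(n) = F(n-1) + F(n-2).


Sequence: 1, 1, 2, 3, 5, 8, 13, 21, 34, 55, 89, 144, 233, 377, 610, 987, 1597, 2584, 4181, 6765, 10946, 17711, 28657, 46368, 75025, 121393, 196418, 317811, 514229, 832040, 1346269, 2178309, 3524578, 5702887, 9227465, 14930352, 24157817, 39088169, 63245986, 102334155, 165580141, 267914296, 433494437
F(43) = 433494437


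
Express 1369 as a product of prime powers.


1369 / 37 = 37
37 / 37 = 1
1369 = 37^2


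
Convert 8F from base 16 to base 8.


8F (base 16) = 143 (decimal)
143 (decimal) = 217 (base 8)


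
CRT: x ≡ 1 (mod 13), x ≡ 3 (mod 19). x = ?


M = 13*19 = 247
M1 = M/13 = 19, M2 = M/19 = 13
M1^(-1) mod 13 = 11, M2^(-1) mod 19 = 3
x = 1*19*11 + 3*13*3 = 326
326 mod 247 = 79
Check: 79 mod 13 = 1 ✓, 79 mod 19 = 3 ✓

x ≡ 79 (mod 247)


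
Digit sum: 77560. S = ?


7 + 7 + 5 + 6 + 0 = 25


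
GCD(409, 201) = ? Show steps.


409 = 2 * 201 + 7
201 = 28 * 7 + 5
7 = 1 * 5 + 2
5 = 2 * 2 + 1
2 = 2 * 1 + 0
GCD = 1


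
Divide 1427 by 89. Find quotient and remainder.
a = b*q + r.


1427 = 89 * 16 + 3
Check: 1424 + 3 = 1427

q = 16, r = 3


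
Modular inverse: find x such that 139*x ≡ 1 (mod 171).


Use the extended Euclidean algorithm on (171, 139); each row r = 171*s + 139*t:
r=171, s=1, t=0
r=139, s=0, t=1
q=1: r=32, s=1, t=-1   [171*(1) + 139*(-1) = 32]
q=4: r=11, s=-4, t=5   [171*(-4) + 139*(5) = 11]
q=2: r=10, s=9, t=-11   [171*(9) + 139*(-11) = 10]
q=1: r=1, s=-13, t=16   [171*(-13) + 139*(16) = 1]
q=10: r=0, s=139, t=-171   [171*(139) + 139*(-171) = 0]
GCD = 1 with t = 16, so 139*(16) ≡ 1 (mod 171)
Inverse = 16 mod 171 = 16
Check: 139 * 16 = 2224 ≡ 1 (mod 171)

139^(-1) ≡ 16 (mod 171)


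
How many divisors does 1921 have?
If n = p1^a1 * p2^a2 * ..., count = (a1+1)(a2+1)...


1921 = 17^1 × 113^1
d(1921) = (1+1) × (1+1) = 4

4 divisors


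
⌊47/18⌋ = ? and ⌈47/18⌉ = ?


47/18 = 2.6111
floor = 2
ceil = 3

floor = 2, ceil = 3


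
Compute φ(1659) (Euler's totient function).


1659 = 3 × 7 × 79
Prime factors: 3, 7, 79
φ(1659) = 1659 × (1-1/3) × (1-1/7) × (1-1/79)
= 1659 × 2/3 × 6/7 × 78/79 = 936

φ(1659) = 936


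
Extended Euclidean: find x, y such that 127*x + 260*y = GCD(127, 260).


Tabular extended Euclidean (each row: r = 127*s + 260*t):
r=127, s=1, t=0
r=260, s=0, t=1
q=0: r=127, s=1, t=0   [127*(1) + 260*(0) = 127]
q=2: r=6, s=-2, t=1   [127*(-2) + 260*(1) = 6]
q=21: r=1, s=43, t=-21   [127*(43) + 260*(-21) = 1]
q=6: r=0, s=-260, t=127   [127*(-260) + 260*(127) = 0]
GCD = 1; from the row with r=1: x=43, y=-21
Check: 127*(43) + 260*(-21) = 5461 - 5460 = 1

GCD = 1, x = 43, y = -21


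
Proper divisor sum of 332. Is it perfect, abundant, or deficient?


Proper divisors: 1, 2, 4, 83, 166
Sum = 1 + 2 + 4 + 83 + 166 = 256
256 < 332 → deficient

s(332) = 256 (deficient)


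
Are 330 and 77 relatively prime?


Euclidean algorithm:
330 = 4 * 77 + 22
77 = 3 * 22 + 11
22 = 2 * 11 + 0
GCD(330, 77) = 11

No, not coprime (GCD = 11)


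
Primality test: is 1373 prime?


Check divisors up to sqrt(1373) = 37.0540
No divisors found.
1373 is prime.

Yes, 1373 is prime


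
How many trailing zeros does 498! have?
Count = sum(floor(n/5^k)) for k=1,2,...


floor(498/5) = 99
floor(498/25) = 19
floor(498/125) = 3
Total = 121

121 trailing zeros


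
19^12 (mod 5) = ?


19^1 mod 5 = 4
19^2 mod 5 = 1
19^3 mod 5 = 4
19^4 mod 5 = 1
19^5 mod 5 = 4
19^6 mod 5 = 1
19^7 mod 5 = 4
19^8 mod 5 = 1
19^9 mod 5 = 4
19^10 mod 5 = 1
19^11 mod 5 = 4
19^12 mod 5 = 1


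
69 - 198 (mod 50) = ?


69 - 198 = -129
-129 mod 50 = 21


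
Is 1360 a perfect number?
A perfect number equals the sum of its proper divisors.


Proper divisors of 1360: 1, 2, 4, 5, 8, 10, 16, 17, 20, 34, 40, 68, 80, 85, 136, 170, 272, 340, 680
Sum = 1 + 2 + 4 + 5 + 8 + 10 + 16 + 17 + 20 + 34 + 40 + 68 + 80 + 85 + 136 + 170 + 272 + 340 + 680 = 1988

No, 1360 is not perfect (1988 ≠ 1360)


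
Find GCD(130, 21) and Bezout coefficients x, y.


Tabular extended Euclidean (each row: r = 130*s + 21*t):
r=130, s=1, t=0
r=21, s=0, t=1
q=6: r=4, s=1, t=-6   [130*(1) + 21*(-6) = 4]
q=5: r=1, s=-5, t=31   [130*(-5) + 21*(31) = 1]
q=4: r=0, s=21, t=-130   [130*(21) + 21*(-130) = 0]
GCD = 1; from the row with r=1: x=-5, y=31
Check: 130*(-5) + 21*(31) = -650 + 651 = 1

GCD = 1, x = -5, y = 31


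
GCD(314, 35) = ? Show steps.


314 = 8 * 35 + 34
35 = 1 * 34 + 1
34 = 34 * 1 + 0
GCD = 1


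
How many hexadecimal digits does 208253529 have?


208253529 in base 16 = C69B259
Number of digits = 7

7 digits (base 16)


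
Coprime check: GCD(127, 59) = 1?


Euclidean algorithm:
127 = 2 * 59 + 9
59 = 6 * 9 + 5
9 = 1 * 5 + 4
5 = 1 * 4 + 1
4 = 4 * 1 + 0
GCD(127, 59) = 1

Yes, coprime (GCD = 1)


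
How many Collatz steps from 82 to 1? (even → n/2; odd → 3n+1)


82 → 41 → 124 → 62 → 31 → 94 → 47 → 142 → 71 → 214 → 107 → 322 → 161 → 484 → 242 → 121 → 364 → 182 → 91 → 274 → 137 → 412 → 206 → 103 → 310 → 155 → 466 → 233 → 700 → 350 → 175 → 526 → 263 → 790 → 395 → 1186 → 593 → 1780 → 890 → 445 → 1336 → 668 → 334 → 167 → 502 → 251 → 754 → 377 → 1132 → 566 → 283 → 850 → 425 → 1276 → 638 → 319 → 958 → 479 → 1438 → 719 → 2158 → 1079 → 3238 → 1619 → 4858 → 2429 → 7288 → 3644 → 1822 → 911 → 2734 → 1367 → 4102 → 2051 → 6154 → 3077 → 9232 → 4616 → 2308 → 1154 → 577 → 1732 → 866 → 433 → 1300 → 650 → 325 → 976 → 488 → 244 → 122 → 61 → 184 → 92 → 46 → 23 → 70 → 35 → 106 → 53 → 160 → 80 → 40 → 20 → 10 → 5 → 16 → 8 → 4 → 2 → 1
Total steps = 110

110 steps


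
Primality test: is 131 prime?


Check divisors up to sqrt(131) = 11.4455
No divisors found.
131 is prime.

Yes, 131 is prime


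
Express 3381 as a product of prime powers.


3381 / 3 = 1127
1127 / 7 = 161
161 / 7 = 23
23 / 23 = 1
3381 = 3 × 7^2 × 23


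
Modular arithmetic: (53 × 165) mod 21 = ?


53 × 165 = 8745
8745 mod 21 = 9


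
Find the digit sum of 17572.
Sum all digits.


1 + 7 + 5 + 7 + 2 = 22


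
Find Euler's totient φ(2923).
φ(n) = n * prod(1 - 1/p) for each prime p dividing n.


2923 = 37 × 79
Prime factors: 37, 79
φ(2923) = 2923 × (1-1/37) × (1-1/79)
= 2923 × 36/37 × 78/79 = 2808

φ(2923) = 2808


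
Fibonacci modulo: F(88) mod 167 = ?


F(k) mod 167 for k=1..88:
1, 1, 2, 3, 5, 8, 13, 21, 34, 55, 89, 144, 66, 43, 109, 152, 94, 79, 6, 85, 91, 9, 100, 109, 42, 151, 26, 10, 36, 46, 82, 128, 43, 4, 47, 51, 98, 149, 80, 62, 142, 37, 12, 49, 61, 110, 4, 114, 118, 65, 16, 81, 97, 11, 108, 119, 60, 12, 72, 84, 156, 73, 62, 135, 30, 165, 28, 26, 54, 80, 134, 47, 14, 61, 75, 136, 44, 13, 57, 70, 127, 30, 157, 20, 10, 30, 40, 70
F(88) mod 167 = 70


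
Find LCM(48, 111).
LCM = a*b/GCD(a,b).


GCD(48, 111) = 3
LCM = 48*111/3 = 5328/3 = 1776

LCM = 1776


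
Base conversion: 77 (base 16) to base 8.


77 (base 16) = 119 (decimal)
119 (decimal) = 167 (base 8)


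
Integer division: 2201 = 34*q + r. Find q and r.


2201 = 34 * 64 + 25
Check: 2176 + 25 = 2201

q = 64, r = 25


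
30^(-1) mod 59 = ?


Use the extended Euclidean algorithm on (59, 30); each row r = 59*s + 30*t:
r=59, s=1, t=0
r=30, s=0, t=1
q=1: r=29, s=1, t=-1   [59*(1) + 30*(-1) = 29]
q=1: r=1, s=-1, t=2   [59*(-1) + 30*(2) = 1]
q=29: r=0, s=30, t=-59   [59*(30) + 30*(-59) = 0]
GCD = 1 with t = 2, so 30*(2) ≡ 1 (mod 59)
Inverse = 2 mod 59 = 2
Check: 30 * 2 = 60 ≡ 1 (mod 59)

30^(-1) ≡ 2 (mod 59)


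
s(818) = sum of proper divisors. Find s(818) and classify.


Proper divisors: 1, 2, 409
Sum = 1 + 2 + 409 = 412
412 < 818 → deficient

s(818) = 412 (deficient)


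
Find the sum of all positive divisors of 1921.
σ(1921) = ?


Divisors of 1921: 1, 17, 113, 1921
Sum = 1 + 17 + 113 + 1921 = 2052

σ(1921) = 2052


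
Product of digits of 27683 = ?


2 × 7 × 6 × 8 × 3 = 2016


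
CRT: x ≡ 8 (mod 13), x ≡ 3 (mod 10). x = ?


M = 13*10 = 130
M1 = M/13 = 10, M2 = M/10 = 13
M1^(-1) mod 13 = 4, M2^(-1) mod 10 = 7
x = 8*10*4 + 3*13*7 = 593
593 mod 130 = 73
Check: 73 mod 13 = 8 ✓, 73 mod 10 = 3 ✓

x ≡ 73 (mod 130)


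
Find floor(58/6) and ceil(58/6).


58/6 = 9.6667
floor = 9
ceil = 10

floor = 9, ceil = 10


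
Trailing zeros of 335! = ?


floor(335/5) = 67
floor(335/25) = 13
floor(335/125) = 2
Total = 82

82 trailing zeros


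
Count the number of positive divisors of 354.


354 = 2^1 × 3^1 × 59^1
d(354) = (1+1) × (1+1) × (1+1) = 8

8 divisors


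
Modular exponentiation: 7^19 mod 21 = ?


7^1 mod 21 = 7
7^2 mod 21 = 7
7^3 mod 21 = 7
7^4 mod 21 = 7
7^5 mod 21 = 7
7^6 mod 21 = 7
7^7 mod 21 = 7
7^8 mod 21 = 7
7^9 mod 21 = 7
7^10 mod 21 = 7
7^11 mod 21 = 7
7^12 mod 21 = 7
7^13 mod 21 = 7
7^14 mod 21 = 7
7^15 mod 21 = 7
7^16 mod 21 = 7
7^17 mod 21 = 7
7^18 mod 21 = 7
7^19 mod 21 = 7


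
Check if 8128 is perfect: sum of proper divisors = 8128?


Proper divisors of 8128: 1, 2, 4, 8, 16, 32, 64, 127, 254, 508, 1016, 2032, 4064
Sum = 1 + 2 + 4 + 8 + 16 + 32 + 64 + 127 + 254 + 508 + 1016 + 2032 + 4064 = 8128

Yes, 8128 is perfect (8128 = 8128)


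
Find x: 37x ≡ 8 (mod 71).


GCD(37, 71) = 1, unique solution
a^(-1) mod 71 = 48
x = 48 * 8 mod 71 = 29

x ≡ 29 (mod 71)


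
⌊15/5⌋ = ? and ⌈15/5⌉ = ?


15/5 = 3.0000
floor = 3
ceil = 3

floor = 3, ceil = 3


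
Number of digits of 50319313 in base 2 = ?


50319313 in base 2 = 10111111111100111111010001
Number of digits = 26

26 digits (base 2)


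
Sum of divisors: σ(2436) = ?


Divisors of 2436: 1, 2, 3, 4, 6, 7, 12, 14, 21, 28, 29, 42, 58, 84, 87, 116, 174, 203, 348, 406, 609, 812, 1218, 2436
Sum = 1 + 2 + 3 + 4 + 6 + 7 + 12 + 14 + 21 + 28 + 29 + 42 + 58 + 84 + 87 + 116 + 174 + 203 + 348 + 406 + 609 + 812 + 1218 + 2436 = 6720

σ(2436) = 6720


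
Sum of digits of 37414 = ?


3 + 7 + 4 + 1 + 4 = 19


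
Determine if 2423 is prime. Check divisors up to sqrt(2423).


Check divisors up to sqrt(2423) = 49.2240
No divisors found.
2423 is prime.

Yes, 2423 is prime


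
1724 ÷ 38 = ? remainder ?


1724 = 38 * 45 + 14
Check: 1710 + 14 = 1724

q = 45, r = 14


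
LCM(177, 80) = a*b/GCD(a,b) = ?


GCD(177, 80) = 1
LCM = 177*80/1 = 14160/1 = 14160

LCM = 14160


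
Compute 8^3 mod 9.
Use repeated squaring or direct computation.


8^1 mod 9 = 8
8^2 mod 9 = 1
8^3 mod 9 = 8


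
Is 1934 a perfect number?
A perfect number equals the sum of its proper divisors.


Proper divisors of 1934: 1, 2, 967
Sum = 1 + 2 + 967 = 970

No, 1934 is not perfect (970 ≠ 1934)


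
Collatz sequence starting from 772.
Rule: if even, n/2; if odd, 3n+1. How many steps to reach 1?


772 → 386 → 193 → 580 → 290 → 145 → 436 → 218 → 109 → 328 → 164 → 82 → 41 → 124 → 62 → 31 → 94 → 47 → 142 → 71 → 214 → 107 → 322 → 161 → 484 → 242 → 121 → 364 → 182 → 91 → 274 → 137 → 412 → 206 → 103 → 310 → 155 → 466 → 233 → 700 → 350 → 175 → 526 → 263 → 790 → 395 → 1186 → 593 → 1780 → 890 → 445 → 1336 → 668 → 334 → 167 → 502 → 251 → 754 → 377 → 1132 → 566 → 283 → 850 → 425 → 1276 → 638 → 319 → 958 → 479 → 1438 → 719 → 2158 → 1079 → 3238 → 1619 → 4858 → 2429 → 7288 → 3644 → 1822 → 911 → 2734 → 1367 → 4102 → 2051 → 6154 → 3077 → 9232 → 4616 → 2308 → 1154 → 577 → 1732 → 866 → 433 → 1300 → 650 → 325 → 976 → 488 → 244 → 122 → 61 → 184 → 92 → 46 → 23 → 70 → 35 → 106 → 53 → 160 → 80 → 40 → 20 → 10 → 5 → 16 → 8 → 4 → 2 → 1
Total steps = 121

121 steps


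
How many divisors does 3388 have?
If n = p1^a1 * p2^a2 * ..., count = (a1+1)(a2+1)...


3388 = 2^2 × 7^1 × 11^2
d(3388) = (2+1) × (1+1) × (2+1) = 18

18 divisors


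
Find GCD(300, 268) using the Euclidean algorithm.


300 = 1 * 268 + 32
268 = 8 * 32 + 12
32 = 2 * 12 + 8
12 = 1 * 8 + 4
8 = 2 * 4 + 0
GCD = 4


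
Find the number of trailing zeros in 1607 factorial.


floor(1607/5) = 321
floor(1607/25) = 64
floor(1607/125) = 12
floor(1607/625) = 2
Total = 399

399 trailing zeros


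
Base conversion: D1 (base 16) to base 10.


D1 (base 16) = 209 (decimal)
209 (decimal) = 209 (base 10)


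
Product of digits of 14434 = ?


1 × 4 × 4 × 3 × 4 = 192


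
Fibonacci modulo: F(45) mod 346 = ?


F(k) mod 346 for k=1..45:
1, 1, 2, 3, 5, 8, 13, 21, 34, 55, 89, 144, 233, 31, 264, 295, 213, 162, 29, 191, 220, 65, 285, 4, 289, 293, 236, 183, 73, 256, 329, 239, 222, 115, 337, 106, 97, 203, 300, 157, 111, 268, 33, 301, 334
F(45) mod 346 = 334


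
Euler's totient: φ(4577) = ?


4577 = 23 × 199
Prime factors: 23, 199
φ(4577) = 4577 × (1-1/23) × (1-1/199)
= 4577 × 22/23 × 198/199 = 4356

φ(4577) = 4356


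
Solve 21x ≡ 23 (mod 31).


GCD(21, 31) = 1, unique solution
a^(-1) mod 31 = 3
x = 3 * 23 mod 31 = 7

x ≡ 7 (mod 31)


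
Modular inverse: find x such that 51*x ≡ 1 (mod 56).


Use the extended Euclidean algorithm on (56, 51); each row r = 56*s + 51*t:
r=56, s=1, t=0
r=51, s=0, t=1
q=1: r=5, s=1, t=-1   [56*(1) + 51*(-1) = 5]
q=10: r=1, s=-10, t=11   [56*(-10) + 51*(11) = 1]
q=5: r=0, s=51, t=-56   [56*(51) + 51*(-56) = 0]
GCD = 1 with t = 11, so 51*(11) ≡ 1 (mod 56)
Inverse = 11 mod 56 = 11
Check: 51 * 11 = 561 ≡ 1 (mod 56)

51^(-1) ≡ 11 (mod 56)


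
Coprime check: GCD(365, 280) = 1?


Euclidean algorithm:
365 = 1 * 280 + 85
280 = 3 * 85 + 25
85 = 3 * 25 + 10
25 = 2 * 10 + 5
10 = 2 * 5 + 0
GCD(365, 280) = 5

No, not coprime (GCD = 5)


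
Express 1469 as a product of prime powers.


1469 / 13 = 113
113 / 113 = 1
1469 = 13 × 113


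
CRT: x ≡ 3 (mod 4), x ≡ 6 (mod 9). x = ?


M = 4*9 = 36
M1 = M/4 = 9, M2 = M/9 = 4
M1^(-1) mod 4 = 1, M2^(-1) mod 9 = 7
x = 3*9*1 + 6*4*7 = 195
195 mod 36 = 15
Check: 15 mod 4 = 3 ✓, 15 mod 9 = 6 ✓

x ≡ 15 (mod 36)


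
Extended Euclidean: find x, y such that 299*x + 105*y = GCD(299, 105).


Tabular extended Euclidean (each row: r = 299*s + 105*t):
r=299, s=1, t=0
r=105, s=0, t=1
q=2: r=89, s=1, t=-2   [299*(1) + 105*(-2) = 89]
q=1: r=16, s=-1, t=3   [299*(-1) + 105*(3) = 16]
q=5: r=9, s=6, t=-17   [299*(6) + 105*(-17) = 9]
q=1: r=7, s=-7, t=20   [299*(-7) + 105*(20) = 7]
q=1: r=2, s=13, t=-37   [299*(13) + 105*(-37) = 2]
q=3: r=1, s=-46, t=131   [299*(-46) + 105*(131) = 1]
q=2: r=0, s=105, t=-299   [299*(105) + 105*(-299) = 0]
GCD = 1; from the row with r=1: x=-46, y=131
Check: 299*(-46) + 105*(131) = -13754 + 13755 = 1

GCD = 1, x = -46, y = 131


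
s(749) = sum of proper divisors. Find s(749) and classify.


Proper divisors: 1, 7, 107
Sum = 1 + 7 + 107 = 115
115 < 749 → deficient

s(749) = 115 (deficient)


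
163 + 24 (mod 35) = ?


163 + 24 = 187
187 mod 35 = 12


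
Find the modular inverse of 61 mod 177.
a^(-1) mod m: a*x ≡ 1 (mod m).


Use the extended Euclidean algorithm on (177, 61); each row r = 177*s + 61*t:
r=177, s=1, t=0
r=61, s=0, t=1
q=2: r=55, s=1, t=-2   [177*(1) + 61*(-2) = 55]
q=1: r=6, s=-1, t=3   [177*(-1) + 61*(3) = 6]
q=9: r=1, s=10, t=-29   [177*(10) + 61*(-29) = 1]
q=6: r=0, s=-61, t=177   [177*(-61) + 61*(177) = 0]
GCD = 1 with t = -29, so 61*(-29) ≡ 1 (mod 177)
Inverse = -29 mod 177 = 148
Check: 61 * 148 = 9028 ≡ 1 (mod 177)

61^(-1) ≡ 148 (mod 177)


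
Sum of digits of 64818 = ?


6 + 4 + 8 + 1 + 8 = 27


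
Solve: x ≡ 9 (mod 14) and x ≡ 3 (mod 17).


M = 14*17 = 238
M1 = M/14 = 17, M2 = M/17 = 14
M1^(-1) mod 14 = 5, M2^(-1) mod 17 = 11
x = 9*17*5 + 3*14*11 = 1227
1227 mod 238 = 37
Check: 37 mod 14 = 9 ✓, 37 mod 17 = 3 ✓

x ≡ 37 (mod 238)


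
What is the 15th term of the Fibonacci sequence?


Sequence: 1, 1, 2, 3, 5, 8, 13, 21, 34, 55, 89, 144, 233, 377, 610
F(15) = 610


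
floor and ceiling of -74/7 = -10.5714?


-74/7 = -10.5714
floor = -11
ceil = -10

floor = -11, ceil = -10


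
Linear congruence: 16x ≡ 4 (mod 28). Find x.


GCD(16, 28) = 4 divides 4
Divide: 4x ≡ 1 (mod 7)
x ≡ 2 (mod 7)


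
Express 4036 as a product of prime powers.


4036 / 2 = 2018
2018 / 2 = 1009
1009 / 1009 = 1
4036 = 2^2 × 1009


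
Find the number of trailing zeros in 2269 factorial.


floor(2269/5) = 453
floor(2269/25) = 90
floor(2269/125) = 18
floor(2269/625) = 3
Total = 564

564 trailing zeros


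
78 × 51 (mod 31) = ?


78 × 51 = 3978
3978 mod 31 = 10


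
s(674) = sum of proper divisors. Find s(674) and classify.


Proper divisors: 1, 2, 337
Sum = 1 + 2 + 337 = 340
340 < 674 → deficient

s(674) = 340 (deficient)


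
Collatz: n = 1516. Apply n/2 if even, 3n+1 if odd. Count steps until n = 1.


1516 → 758 → 379 → 1138 → 569 → 1708 → 854 → 427 → 1282 → 641 → 1924 → 962 → 481 → 1444 → 722 → 361 → 1084 → 542 → 271 → 814 → 407 → 1222 → 611 → 1834 → 917 → 2752 → 1376 → 688 → 344 → 172 → 86 → 43 → 130 → 65 → 196 → 98 → 49 → 148 → 74 → 37 → 112 → 56 → 28 → 14 → 7 → 22 → 11 → 34 → 17 → 52 → 26 → 13 → 40 → 20 → 10 → 5 → 16 → 8 → 4 → 2 → 1
Total steps = 60

60 steps


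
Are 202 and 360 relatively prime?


Euclidean algorithm:
360 = 1 * 202 + 158
202 = 1 * 158 + 44
158 = 3 * 44 + 26
44 = 1 * 26 + 18
26 = 1 * 18 + 8
18 = 2 * 8 + 2
8 = 4 * 2 + 0
GCD(202, 360) = 2

No, not coprime (GCD = 2)


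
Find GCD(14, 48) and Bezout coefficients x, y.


Tabular extended Euclidean (each row: r = 14*s + 48*t):
r=14, s=1, t=0
r=48, s=0, t=1
q=0: r=14, s=1, t=0   [14*(1) + 48*(0) = 14]
q=3: r=6, s=-3, t=1   [14*(-3) + 48*(1) = 6]
q=2: r=2, s=7, t=-2   [14*(7) + 48*(-2) = 2]
q=3: r=0, s=-24, t=7   [14*(-24) + 48*(7) = 0]
GCD = 2; from the row with r=2: x=7, y=-2
Check: 14*(7) + 48*(-2) = 98 - 96 = 2

GCD = 2, x = 7, y = -2


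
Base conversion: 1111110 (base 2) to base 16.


1111110 (base 2) = 126 (decimal)
126 (decimal) = 7E (base 16)


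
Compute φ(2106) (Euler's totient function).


2106 = 2 × 3^4 × 13
Prime factors: 2, 3, 13
φ(2106) = 2106 × (1-1/2) × (1-1/3) × (1-1/13)
= 2106 × 1/2 × 2/3 × 12/13 = 648

φ(2106) = 648


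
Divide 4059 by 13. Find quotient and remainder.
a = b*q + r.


4059 = 13 * 312 + 3
Check: 4056 + 3 = 4059

q = 312, r = 3


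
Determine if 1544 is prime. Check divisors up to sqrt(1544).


1544 / 2 = 772 (exact division)
1544 is NOT prime.

No, 1544 is not prime


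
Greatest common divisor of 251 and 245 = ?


251 = 1 * 245 + 6
245 = 40 * 6 + 5
6 = 1 * 5 + 1
5 = 5 * 1 + 0
GCD = 1


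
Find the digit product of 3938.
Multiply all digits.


3 × 9 × 3 × 8 = 648


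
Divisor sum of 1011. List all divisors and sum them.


Divisors of 1011: 1, 3, 337, 1011
Sum = 1 + 3 + 337 + 1011 = 1352

σ(1011) = 1352


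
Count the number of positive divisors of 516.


516 = 2^2 × 3^1 × 43^1
d(516) = (2+1) × (1+1) × (1+1) = 12

12 divisors


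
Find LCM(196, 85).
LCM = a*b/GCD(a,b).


GCD(196, 85) = 1
LCM = 196*85/1 = 16660/1 = 16660

LCM = 16660


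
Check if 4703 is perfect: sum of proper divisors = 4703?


Proper divisors of 4703: 1
Sum = 1 = 1

No, 4703 is not perfect (1 ≠ 4703)


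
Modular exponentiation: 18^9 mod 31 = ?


18^1 mod 31 = 18
18^2 mod 31 = 14
18^3 mod 31 = 4
18^4 mod 31 = 10
18^5 mod 31 = 25
18^6 mod 31 = 16
18^7 mod 31 = 9
18^8 mod 31 = 7
18^9 mod 31 = 2


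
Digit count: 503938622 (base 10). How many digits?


503938622 has 9 digits in base 10
floor(log10(503938622)) + 1 = floor(8.7024) + 1 = 9

9 digits (base 10)


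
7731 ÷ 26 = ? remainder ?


7731 = 26 * 297 + 9
Check: 7722 + 9 = 7731

q = 297, r = 9


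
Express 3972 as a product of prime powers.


3972 / 2 = 1986
1986 / 2 = 993
993 / 3 = 331
331 / 331 = 1
3972 = 2^2 × 3 × 331


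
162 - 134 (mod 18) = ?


162 - 134 = 28
28 mod 18 = 10


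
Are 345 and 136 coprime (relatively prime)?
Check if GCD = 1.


Euclidean algorithm:
345 = 2 * 136 + 73
136 = 1 * 73 + 63
73 = 1 * 63 + 10
63 = 6 * 10 + 3
10 = 3 * 3 + 1
3 = 3 * 1 + 0
GCD(345, 136) = 1

Yes, coprime (GCD = 1)


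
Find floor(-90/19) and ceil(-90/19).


-90/19 = -4.7368
floor = -5
ceil = -4

floor = -5, ceil = -4


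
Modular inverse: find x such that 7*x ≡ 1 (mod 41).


Use the extended Euclidean algorithm on (41, 7); each row r = 41*s + 7*t:
r=41, s=1, t=0
r=7, s=0, t=1
q=5: r=6, s=1, t=-5   [41*(1) + 7*(-5) = 6]
q=1: r=1, s=-1, t=6   [41*(-1) + 7*(6) = 1]
q=6: r=0, s=7, t=-41   [41*(7) + 7*(-41) = 0]
GCD = 1 with t = 6, so 7*(6) ≡ 1 (mod 41)
Inverse = 6 mod 41 = 6
Check: 7 * 6 = 42 ≡ 1 (mod 41)

7^(-1) ≡ 6 (mod 41)


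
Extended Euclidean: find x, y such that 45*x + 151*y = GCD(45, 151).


Tabular extended Euclidean (each row: r = 45*s + 151*t):
r=45, s=1, t=0
r=151, s=0, t=1
q=0: r=45, s=1, t=0   [45*(1) + 151*(0) = 45]
q=3: r=16, s=-3, t=1   [45*(-3) + 151*(1) = 16]
q=2: r=13, s=7, t=-2   [45*(7) + 151*(-2) = 13]
q=1: r=3, s=-10, t=3   [45*(-10) + 151*(3) = 3]
q=4: r=1, s=47, t=-14   [45*(47) + 151*(-14) = 1]
q=3: r=0, s=-151, t=45   [45*(-151) + 151*(45) = 0]
GCD = 1; from the row with r=1: x=47, y=-14
Check: 45*(47) + 151*(-14) = 2115 - 2114 = 1

GCD = 1, x = 47, y = -14


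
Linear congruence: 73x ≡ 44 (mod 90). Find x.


GCD(73, 90) = 1, unique solution
a^(-1) mod 90 = 37
x = 37 * 44 mod 90 = 8

x ≡ 8 (mod 90)


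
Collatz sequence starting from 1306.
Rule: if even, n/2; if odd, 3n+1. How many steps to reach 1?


1306 → 653 → 1960 → 980 → 490 → 245 → 736 → 368 → 184 → 92 → 46 → 23 → 70 → 35 → 106 → 53 → 160 → 80 → 40 → 20 → 10 → 5 → 16 → 8 → 4 → 2 → 1
Total steps = 26

26 steps


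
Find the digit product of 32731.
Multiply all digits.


3 × 2 × 7 × 3 × 1 = 126


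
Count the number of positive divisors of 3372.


3372 = 2^2 × 3^1 × 281^1
d(3372) = (2+1) × (1+1) × (1+1) = 12

12 divisors


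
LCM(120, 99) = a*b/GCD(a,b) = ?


GCD(120, 99) = 3
LCM = 120*99/3 = 11880/3 = 3960

LCM = 3960


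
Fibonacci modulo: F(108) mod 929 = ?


F(k) mod 929 for k=1..108:
1, 1, 2, 3, 5, 8, 13, 21, 34, 55, 89, 144, 233, 377, 610, 58, 668, 726, 465, 262, 727, 60, 787, 847, 705, 623, 399, 93, 492, 585, 148, 733, 881, 685, 637, 393, 101, 494, 595, 160, 755, 915, 741, 727, 539, 337, 876, 284, 231, 515, 746, 332, 149, 481, 630, 182, 812, 65, 877, 13, 890, 903, 864, 838, 773, 682, 526, 279, 805, 155, 31, 186, 217, 403, 620, 94, 714, 808, 593, 472, 136, 608, 744, 423, 238, 661, 899, 631, 601, 303, 904, 278, 253, 531, 784, 386, 241, 627, 868, 566, 505, 142, 647, 789, 507, 367, 874, 312
F(108) mod 929 = 312


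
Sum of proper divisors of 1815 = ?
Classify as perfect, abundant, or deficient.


Proper divisors: 1, 3, 5, 11, 15, 33, 55, 121, 165, 363, 605
Sum = 1 + 3 + 5 + 11 + 15 + 33 + 55 + 121 + 165 + 363 + 605 = 1377
1377 < 1815 → deficient

s(1815) = 1377 (deficient)


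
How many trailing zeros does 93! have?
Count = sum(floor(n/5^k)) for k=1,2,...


floor(93/5) = 18
floor(93/25) = 3
Total = 21

21 trailing zeros


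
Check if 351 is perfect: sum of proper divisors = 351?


Proper divisors of 351: 1, 3, 9, 13, 27, 39, 117
Sum = 1 + 3 + 9 + 13 + 27 + 39 + 117 = 209

No, 351 is not perfect (209 ≠ 351)


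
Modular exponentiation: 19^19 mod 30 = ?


19^1 mod 30 = 19
19^2 mod 30 = 1
19^3 mod 30 = 19
19^4 mod 30 = 1
19^5 mod 30 = 19
19^6 mod 30 = 1
19^7 mod 30 = 19
19^8 mod 30 = 1
19^9 mod 30 = 19
19^10 mod 30 = 1
19^11 mod 30 = 19
19^12 mod 30 = 1
19^13 mod 30 = 19
19^14 mod 30 = 1
19^15 mod 30 = 19
19^16 mod 30 = 1
19^17 mod 30 = 19
19^18 mod 30 = 1
19^19 mod 30 = 19


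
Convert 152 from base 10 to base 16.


152 (base 10) = 152 (decimal)
152 (decimal) = 98 (base 16)


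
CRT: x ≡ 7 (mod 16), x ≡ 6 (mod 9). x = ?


M = 16*9 = 144
M1 = M/16 = 9, M2 = M/9 = 16
M1^(-1) mod 16 = 9, M2^(-1) mod 9 = 4
x = 7*9*9 + 6*16*4 = 951
951 mod 144 = 87
Check: 87 mod 16 = 7 ✓, 87 mod 9 = 6 ✓

x ≡ 87 (mod 144)


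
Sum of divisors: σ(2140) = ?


Divisors of 2140: 1, 2, 4, 5, 10, 20, 107, 214, 428, 535, 1070, 2140
Sum = 1 + 2 + 4 + 5 + 10 + 20 + 107 + 214 + 428 + 535 + 1070 + 2140 = 4536

σ(2140) = 4536


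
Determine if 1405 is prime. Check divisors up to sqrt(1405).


1405 / 5 = 281 (exact division)
1405 is NOT prime.

No, 1405 is not prime


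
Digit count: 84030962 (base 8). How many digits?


84030962 in base 8 = 500432762
Number of digits = 9

9 digits (base 8)


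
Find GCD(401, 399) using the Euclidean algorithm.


401 = 1 * 399 + 2
399 = 199 * 2 + 1
2 = 2 * 1 + 0
GCD = 1


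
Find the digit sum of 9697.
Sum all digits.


9 + 6 + 9 + 7 = 31


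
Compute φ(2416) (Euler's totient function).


2416 = 2^4 × 151
Prime factors: 2, 151
φ(2416) = 2416 × (1-1/2) × (1-1/151)
= 2416 × 1/2 × 150/151 = 1200

φ(2416) = 1200


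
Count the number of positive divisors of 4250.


4250 = 2^1 × 5^3 × 17^1
d(4250) = (1+1) × (3+1) × (1+1) = 16

16 divisors


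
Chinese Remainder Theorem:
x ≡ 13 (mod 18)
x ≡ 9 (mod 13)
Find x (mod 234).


M = 18*13 = 234
M1 = M/18 = 13, M2 = M/13 = 18
M1^(-1) mod 18 = 7, M2^(-1) mod 13 = 8
x = 13*13*7 + 9*18*8 = 2479
2479 mod 234 = 139
Check: 139 mod 18 = 13 ✓, 139 mod 13 = 9 ✓

x ≡ 139 (mod 234)


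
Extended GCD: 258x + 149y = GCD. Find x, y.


Tabular extended Euclidean (each row: r = 258*s + 149*t):
r=258, s=1, t=0
r=149, s=0, t=1
q=1: r=109, s=1, t=-1   [258*(1) + 149*(-1) = 109]
q=1: r=40, s=-1, t=2   [258*(-1) + 149*(2) = 40]
q=2: r=29, s=3, t=-5   [258*(3) + 149*(-5) = 29]
q=1: r=11, s=-4, t=7   [258*(-4) + 149*(7) = 11]
q=2: r=7, s=11, t=-19   [258*(11) + 149*(-19) = 7]
q=1: r=4, s=-15, t=26   [258*(-15) + 149*(26) = 4]
q=1: r=3, s=26, t=-45   [258*(26) + 149*(-45) = 3]
q=1: r=1, s=-41, t=71   [258*(-41) + 149*(71) = 1]
q=3: r=0, s=149, t=-258   [258*(149) + 149*(-258) = 0]
GCD = 1; from the row with r=1: x=-41, y=71
Check: 258*(-41) + 149*(71) = -10578 + 10579 = 1

GCD = 1, x = -41, y = 71


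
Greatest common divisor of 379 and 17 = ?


379 = 22 * 17 + 5
17 = 3 * 5 + 2
5 = 2 * 2 + 1
2 = 2 * 1 + 0
GCD = 1


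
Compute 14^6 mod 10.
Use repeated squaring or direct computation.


14^1 mod 10 = 4
14^2 mod 10 = 6
14^3 mod 10 = 4
14^4 mod 10 = 6
14^5 mod 10 = 4
14^6 mod 10 = 6


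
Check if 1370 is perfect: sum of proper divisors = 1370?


Proper divisors of 1370: 1, 2, 5, 10, 137, 274, 685
Sum = 1 + 2 + 5 + 10 + 137 + 274 + 685 = 1114

No, 1370 is not perfect (1114 ≠ 1370)


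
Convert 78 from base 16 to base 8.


78 (base 16) = 120 (decimal)
120 (decimal) = 170 (base 8)


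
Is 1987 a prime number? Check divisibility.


Check divisors up to sqrt(1987) = 44.5758
No divisors found.
1987 is prime.

Yes, 1987 is prime


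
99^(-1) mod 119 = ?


Use the extended Euclidean algorithm on (119, 99); each row r = 119*s + 99*t:
r=119, s=1, t=0
r=99, s=0, t=1
q=1: r=20, s=1, t=-1   [119*(1) + 99*(-1) = 20]
q=4: r=19, s=-4, t=5   [119*(-4) + 99*(5) = 19]
q=1: r=1, s=5, t=-6   [119*(5) + 99*(-6) = 1]
q=19: r=0, s=-99, t=119   [119*(-99) + 99*(119) = 0]
GCD = 1 with t = -6, so 99*(-6) ≡ 1 (mod 119)
Inverse = -6 mod 119 = 113
Check: 99 * 113 = 11187 ≡ 1 (mod 119)

99^(-1) ≡ 113 (mod 119)


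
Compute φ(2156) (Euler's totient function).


2156 = 2^2 × 7^2 × 11
Prime factors: 2, 7, 11
φ(2156) = 2156 × (1-1/2) × (1-1/7) × (1-1/11)
= 2156 × 1/2 × 6/7 × 10/11 = 840

φ(2156) = 840


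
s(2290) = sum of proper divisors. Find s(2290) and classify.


Proper divisors: 1, 2, 5, 10, 229, 458, 1145
Sum = 1 + 2 + 5 + 10 + 229 + 458 + 1145 = 1850
1850 < 2290 → deficient

s(2290) = 1850 (deficient)


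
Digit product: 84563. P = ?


8 × 4 × 5 × 6 × 3 = 2880


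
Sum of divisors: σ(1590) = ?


Divisors of 1590: 1, 2, 3, 5, 6, 10, 15, 30, 53, 106, 159, 265, 318, 530, 795, 1590
Sum = 1 + 2 + 3 + 5 + 6 + 10 + 15 + 30 + 53 + 106 + 159 + 265 + 318 + 530 + 795 + 1590 = 3888

σ(1590) = 3888


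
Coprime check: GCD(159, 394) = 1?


Euclidean algorithm:
394 = 2 * 159 + 76
159 = 2 * 76 + 7
76 = 10 * 7 + 6
7 = 1 * 6 + 1
6 = 6 * 1 + 0
GCD(159, 394) = 1

Yes, coprime (GCD = 1)


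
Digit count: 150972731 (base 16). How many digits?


150972731 in base 16 = 8FFA93B
Number of digits = 7

7 digits (base 16)


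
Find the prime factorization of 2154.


2154 / 2 = 1077
1077 / 3 = 359
359 / 359 = 1
2154 = 2 × 3 × 359


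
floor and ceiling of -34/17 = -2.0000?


-34/17 = -2.0000
floor = -2
ceil = -2

floor = -2, ceil = -2


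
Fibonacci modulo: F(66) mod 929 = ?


F(k) mod 929 for k=1..66:
1, 1, 2, 3, 5, 8, 13, 21, 34, 55, 89, 144, 233, 377, 610, 58, 668, 726, 465, 262, 727, 60, 787, 847, 705, 623, 399, 93, 492, 585, 148, 733, 881, 685, 637, 393, 101, 494, 595, 160, 755, 915, 741, 727, 539, 337, 876, 284, 231, 515, 746, 332, 149, 481, 630, 182, 812, 65, 877, 13, 890, 903, 864, 838, 773, 682
F(66) mod 929 = 682


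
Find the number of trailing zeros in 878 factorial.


floor(878/5) = 175
floor(878/25) = 35
floor(878/125) = 7
floor(878/625) = 1
Total = 218

218 trailing zeros


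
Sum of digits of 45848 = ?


4 + 5 + 8 + 4 + 8 = 29


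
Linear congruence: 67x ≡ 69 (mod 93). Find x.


GCD(67, 93) = 1, unique solution
a^(-1) mod 93 = 25
x = 25 * 69 mod 93 = 51

x ≡ 51 (mod 93)


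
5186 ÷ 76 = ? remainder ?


5186 = 76 * 68 + 18
Check: 5168 + 18 = 5186

q = 68, r = 18


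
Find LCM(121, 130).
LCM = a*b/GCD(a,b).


GCD(121, 130) = 1
LCM = 121*130/1 = 15730/1 = 15730

LCM = 15730


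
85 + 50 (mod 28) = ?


85 + 50 = 135
135 mod 28 = 23


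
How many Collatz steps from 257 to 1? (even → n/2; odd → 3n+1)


257 → 772 → 386 → 193 → 580 → 290 → 145 → 436 → 218 → 109 → 328 → 164 → 82 → 41 → 124 → 62 → 31 → 94 → 47 → 142 → 71 → 214 → 107 → 322 → 161 → 484 → 242 → 121 → 364 → 182 → 91 → 274 → 137 → 412 → 206 → 103 → 310 → 155 → 466 → 233 → 700 → 350 → 175 → 526 → 263 → 790 → 395 → 1186 → 593 → 1780 → 890 → 445 → 1336 → 668 → 334 → 167 → 502 → 251 → 754 → 377 → 1132 → 566 → 283 → 850 → 425 → 1276 → 638 → 319 → 958 → 479 → 1438 → 719 → 2158 → 1079 → 3238 → 1619 → 4858 → 2429 → 7288 → 3644 → 1822 → 911 → 2734 → 1367 → 4102 → 2051 → 6154 → 3077 → 9232 → 4616 → 2308 → 1154 → 577 → 1732 → 866 → 433 → 1300 → 650 → 325 → 976 → 488 → 244 → 122 → 61 → 184 → 92 → 46 → 23 → 70 → 35 → 106 → 53 → 160 → 80 → 40 → 20 → 10 → 5 → 16 → 8 → 4 → 2 → 1
Total steps = 122

122 steps


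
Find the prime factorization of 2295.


2295 / 3 = 765
765 / 3 = 255
255 / 3 = 85
85 / 5 = 17
17 / 17 = 1
2295 = 3^3 × 5 × 17


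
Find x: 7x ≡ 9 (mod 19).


GCD(7, 19) = 1, unique solution
a^(-1) mod 19 = 11
x = 11 * 9 mod 19 = 4

x ≡ 4 (mod 19)


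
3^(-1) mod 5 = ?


Use the extended Euclidean algorithm on (5, 3); each row r = 5*s + 3*t:
r=5, s=1, t=0
r=3, s=0, t=1
q=1: r=2, s=1, t=-1   [5*(1) + 3*(-1) = 2]
q=1: r=1, s=-1, t=2   [5*(-1) + 3*(2) = 1]
q=2: r=0, s=3, t=-5   [5*(3) + 3*(-5) = 0]
GCD = 1 with t = 2, so 3*(2) ≡ 1 (mod 5)
Inverse = 2 mod 5 = 2
Check: 3 * 2 = 6 ≡ 1 (mod 5)

3^(-1) ≡ 2 (mod 5)


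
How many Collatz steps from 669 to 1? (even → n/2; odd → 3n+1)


669 → 2008 → 1004 → 502 → 251 → 754 → 377 → 1132 → 566 → 283 → 850 → 425 → 1276 → 638 → 319 → 958 → 479 → 1438 → 719 → 2158 → 1079 → 3238 → 1619 → 4858 → 2429 → 7288 → 3644 → 1822 → 911 → 2734 → 1367 → 4102 → 2051 → 6154 → 3077 → 9232 → 4616 → 2308 → 1154 → 577 → 1732 → 866 → 433 → 1300 → 650 → 325 → 976 → 488 → 244 → 122 → 61 → 184 → 92 → 46 → 23 → 70 → 35 → 106 → 53 → 160 → 80 → 40 → 20 → 10 → 5 → 16 → 8 → 4 → 2 → 1
Total steps = 69

69 steps


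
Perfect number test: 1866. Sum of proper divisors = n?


Proper divisors of 1866: 1, 2, 3, 6, 311, 622, 933
Sum = 1 + 2 + 3 + 6 + 311 + 622 + 933 = 1878

No, 1866 is not perfect (1878 ≠ 1866)


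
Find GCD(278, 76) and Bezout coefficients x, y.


Tabular extended Euclidean (each row: r = 278*s + 76*t):
r=278, s=1, t=0
r=76, s=0, t=1
q=3: r=50, s=1, t=-3   [278*(1) + 76*(-3) = 50]
q=1: r=26, s=-1, t=4   [278*(-1) + 76*(4) = 26]
q=1: r=24, s=2, t=-7   [278*(2) + 76*(-7) = 24]
q=1: r=2, s=-3, t=11   [278*(-3) + 76*(11) = 2]
q=12: r=0, s=38, t=-139   [278*(38) + 76*(-139) = 0]
GCD = 2; from the row with r=2: x=-3, y=11
Check: 278*(-3) + 76*(11) = -834 + 836 = 2

GCD = 2, x = -3, y = 11


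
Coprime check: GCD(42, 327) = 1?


Euclidean algorithm:
327 = 7 * 42 + 33
42 = 1 * 33 + 9
33 = 3 * 9 + 6
9 = 1 * 6 + 3
6 = 2 * 3 + 0
GCD(42, 327) = 3

No, not coprime (GCD = 3)


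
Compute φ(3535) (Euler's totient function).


3535 = 5 × 7 × 101
Prime factors: 5, 7, 101
φ(3535) = 3535 × (1-1/5) × (1-1/7) × (1-1/101)
= 3535 × 4/5 × 6/7 × 100/101 = 2400

φ(3535) = 2400


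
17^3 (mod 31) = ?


17^1 mod 31 = 17
17^2 mod 31 = 10
17^3 mod 31 = 15


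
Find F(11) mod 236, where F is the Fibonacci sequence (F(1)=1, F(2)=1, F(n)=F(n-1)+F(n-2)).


F(k) mod 236 for k=1..11:
1, 1, 2, 3, 5, 8, 13, 21, 34, 55, 89
F(11) mod 236 = 89


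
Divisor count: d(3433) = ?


3433 = 3433^1
d(3433) = (1+1) = 2

2 divisors


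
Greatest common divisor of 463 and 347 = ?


463 = 1 * 347 + 116
347 = 2 * 116 + 115
116 = 1 * 115 + 1
115 = 115 * 1 + 0
GCD = 1


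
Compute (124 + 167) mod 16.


124 + 167 = 291
291 mod 16 = 3


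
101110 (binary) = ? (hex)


101110 (base 2) = 46 (decimal)
46 (decimal) = 2E (base 16)


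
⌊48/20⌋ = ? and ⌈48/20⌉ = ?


48/20 = 2.4000
floor = 2
ceil = 3

floor = 2, ceil = 3


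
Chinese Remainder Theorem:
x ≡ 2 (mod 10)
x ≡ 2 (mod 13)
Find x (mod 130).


M = 10*13 = 130
M1 = M/10 = 13, M2 = M/13 = 10
M1^(-1) mod 10 = 7, M2^(-1) mod 13 = 4
x = 2*13*7 + 2*10*4 = 262
262 mod 130 = 2
Check: 2 mod 10 = 2 ✓, 2 mod 13 = 2 ✓

x ≡ 2 (mod 130)


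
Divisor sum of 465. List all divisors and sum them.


Divisors of 465: 1, 3, 5, 15, 31, 93, 155, 465
Sum = 1 + 3 + 5 + 15 + 31 + 93 + 155 + 465 = 768

σ(465) = 768


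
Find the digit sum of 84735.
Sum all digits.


8 + 4 + 7 + 3 + 5 = 27


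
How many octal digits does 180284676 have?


180284676 in base 8 = 1257566404
Number of digits = 10

10 digits (base 8)


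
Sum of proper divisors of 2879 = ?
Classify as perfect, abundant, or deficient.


Proper divisors: 1
Sum = 1 = 1
1 < 2879 → deficient

s(2879) = 1 (deficient)


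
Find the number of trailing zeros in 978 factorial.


floor(978/5) = 195
floor(978/25) = 39
floor(978/125) = 7
floor(978/625) = 1
Total = 242

242 trailing zeros


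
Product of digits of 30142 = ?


3 × 0 × 1 × 4 × 2 = 0


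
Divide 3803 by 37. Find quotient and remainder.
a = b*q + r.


3803 = 37 * 102 + 29
Check: 3774 + 29 = 3803

q = 102, r = 29


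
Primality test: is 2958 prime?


2958 / 2 = 1479 (exact division)
2958 is NOT prime.

No, 2958 is not prime


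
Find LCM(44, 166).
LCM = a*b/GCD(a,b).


GCD(44, 166) = 2
LCM = 44*166/2 = 7304/2 = 3652

LCM = 3652


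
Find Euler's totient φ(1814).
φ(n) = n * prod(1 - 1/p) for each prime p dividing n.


1814 = 2 × 907
Prime factors: 2, 907
φ(1814) = 1814 × (1-1/2) × (1-1/907)
= 1814 × 1/2 × 906/907 = 906

φ(1814) = 906


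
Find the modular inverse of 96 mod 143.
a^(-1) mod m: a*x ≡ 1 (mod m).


Use the extended Euclidean algorithm on (143, 96); each row r = 143*s + 96*t:
r=143, s=1, t=0
r=96, s=0, t=1
q=1: r=47, s=1, t=-1   [143*(1) + 96*(-1) = 47]
q=2: r=2, s=-2, t=3   [143*(-2) + 96*(3) = 2]
q=23: r=1, s=47, t=-70   [143*(47) + 96*(-70) = 1]
q=2: r=0, s=-96, t=143   [143*(-96) + 96*(143) = 0]
GCD = 1 with t = -70, so 96*(-70) ≡ 1 (mod 143)
Inverse = -70 mod 143 = 73
Check: 96 * 73 = 7008 ≡ 1 (mod 143)

96^(-1) ≡ 73 (mod 143)


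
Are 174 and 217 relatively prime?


Euclidean algorithm:
217 = 1 * 174 + 43
174 = 4 * 43 + 2
43 = 21 * 2 + 1
2 = 2 * 1 + 0
GCD(174, 217) = 1

Yes, coprime (GCD = 1)


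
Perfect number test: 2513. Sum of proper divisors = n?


Proper divisors of 2513: 1, 7, 359
Sum = 1 + 7 + 359 = 367

No, 2513 is not perfect (367 ≠ 2513)


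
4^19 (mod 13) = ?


4^1 mod 13 = 4
4^2 mod 13 = 3
4^3 mod 13 = 12
4^4 mod 13 = 9
4^5 mod 13 = 10
4^6 mod 13 = 1
4^7 mod 13 = 4
4^8 mod 13 = 3
4^9 mod 13 = 12
4^10 mod 13 = 9
4^11 mod 13 = 10
4^12 mod 13 = 1
4^13 mod 13 = 4
4^14 mod 13 = 3
4^15 mod 13 = 12
4^16 mod 13 = 9
4^17 mod 13 = 10
4^18 mod 13 = 1
4^19 mod 13 = 4
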